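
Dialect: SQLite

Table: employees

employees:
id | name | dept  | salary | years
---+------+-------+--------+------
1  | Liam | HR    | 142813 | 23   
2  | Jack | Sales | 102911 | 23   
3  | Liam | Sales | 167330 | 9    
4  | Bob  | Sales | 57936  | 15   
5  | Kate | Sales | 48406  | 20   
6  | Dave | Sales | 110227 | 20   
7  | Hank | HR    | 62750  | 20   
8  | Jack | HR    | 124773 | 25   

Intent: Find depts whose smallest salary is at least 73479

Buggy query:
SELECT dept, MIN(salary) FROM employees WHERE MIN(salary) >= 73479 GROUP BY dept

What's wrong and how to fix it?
Bug: Aggregates like MIN are computed per group after WHERE runs

Fix: Replace WHERE with HAVING after the GROUP BY

Corrected query:
SELECT dept, MIN(salary) FROM employees GROUP BY dept HAVING MIN(salary) >= 73479

Result:
(no rows)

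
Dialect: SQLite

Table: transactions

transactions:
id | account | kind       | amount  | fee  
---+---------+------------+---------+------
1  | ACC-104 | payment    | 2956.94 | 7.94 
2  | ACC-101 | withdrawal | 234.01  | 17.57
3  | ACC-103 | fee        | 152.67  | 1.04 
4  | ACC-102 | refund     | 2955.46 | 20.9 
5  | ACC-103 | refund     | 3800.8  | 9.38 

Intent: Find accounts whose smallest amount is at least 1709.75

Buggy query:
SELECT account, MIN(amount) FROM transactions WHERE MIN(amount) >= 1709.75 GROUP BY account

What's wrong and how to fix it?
Bug: Aggregates like MIN are computed per group after WHERE runs

Fix: Use HAVING for the per-group MIN condition

Corrected query:
SELECT account, MIN(amount) FROM transactions GROUP BY account HAVING MIN(amount) >= 1709.75

Result:
account | MIN(amount)
--------+------------
ACC-102 | 2955.46    
ACC-104 | 2956.94    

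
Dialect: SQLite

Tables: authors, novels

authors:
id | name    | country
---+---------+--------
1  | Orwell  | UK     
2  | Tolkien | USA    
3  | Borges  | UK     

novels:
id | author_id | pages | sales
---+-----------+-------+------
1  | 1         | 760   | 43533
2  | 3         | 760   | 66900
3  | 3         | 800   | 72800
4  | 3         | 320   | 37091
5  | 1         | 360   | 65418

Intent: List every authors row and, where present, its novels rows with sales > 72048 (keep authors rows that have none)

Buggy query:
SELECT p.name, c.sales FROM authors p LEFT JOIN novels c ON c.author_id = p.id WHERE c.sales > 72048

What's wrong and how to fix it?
Bug: A WHERE condition on the right-hand table after LEFT JOIN drops unmatched parents

Fix: Put 'c.sales > 72048' in the JOIN's ON clause instead of WHERE

Corrected query:
SELECT p.name, c.sales FROM authors p LEFT JOIN novels c ON c.author_id = p.id AND c.sales > 72048

Result:
name    | sales
--------+------
Orwell  | NULL 
Tolkien | NULL 
Borges  | 72800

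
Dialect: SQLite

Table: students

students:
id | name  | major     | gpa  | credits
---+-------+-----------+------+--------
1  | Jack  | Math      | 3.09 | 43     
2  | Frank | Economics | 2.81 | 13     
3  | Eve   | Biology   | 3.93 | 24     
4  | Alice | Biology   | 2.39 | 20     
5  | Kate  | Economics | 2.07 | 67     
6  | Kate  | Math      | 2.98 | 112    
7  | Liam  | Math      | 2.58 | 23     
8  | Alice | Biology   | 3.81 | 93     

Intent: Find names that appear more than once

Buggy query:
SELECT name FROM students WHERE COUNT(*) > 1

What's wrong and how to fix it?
Bug: WHERE can't reference COUNT(*); aggregates are computed after WHERE

Fix: Group first, then use HAVING for the count condition

Corrected query:
SELECT name FROM students GROUP BY name HAVING COUNT(*) > 1

Result:
name 
-----
Alice
Kate 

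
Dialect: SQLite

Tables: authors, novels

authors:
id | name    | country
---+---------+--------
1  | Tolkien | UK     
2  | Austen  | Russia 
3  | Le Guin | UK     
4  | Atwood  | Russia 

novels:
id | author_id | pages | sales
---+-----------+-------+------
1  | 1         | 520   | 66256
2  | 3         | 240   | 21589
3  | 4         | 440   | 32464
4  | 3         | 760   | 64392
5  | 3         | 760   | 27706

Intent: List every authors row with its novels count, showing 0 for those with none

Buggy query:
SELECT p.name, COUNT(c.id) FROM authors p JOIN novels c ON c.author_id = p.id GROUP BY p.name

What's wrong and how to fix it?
Bug: An inner join excludes parents with zero children

Fix: Switch to LEFT JOIN to retain unmatched parent rows

Corrected query:
SELECT p.name, COUNT(c.id) FROM authors p LEFT JOIN novels c ON c.author_id = p.id GROUP BY p.name

Result:
name    | COUNT(c.id)
--------+------------
Atwood  | 1          
Austen  | 0          
Le Guin | 3          
Tolkien | 1          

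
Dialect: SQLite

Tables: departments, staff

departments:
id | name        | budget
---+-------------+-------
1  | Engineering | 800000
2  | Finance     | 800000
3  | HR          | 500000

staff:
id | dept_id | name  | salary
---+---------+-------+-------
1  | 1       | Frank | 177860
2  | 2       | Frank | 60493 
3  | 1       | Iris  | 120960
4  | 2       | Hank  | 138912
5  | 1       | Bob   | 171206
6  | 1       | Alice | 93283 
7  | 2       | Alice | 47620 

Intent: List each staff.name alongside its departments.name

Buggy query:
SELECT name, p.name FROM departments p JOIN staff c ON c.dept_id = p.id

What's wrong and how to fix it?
Bug: 'name' exists in both joined tables, so the database can't tell which one is meant

Fix: Qualify the column with its table alias (c.name)

Corrected query:
SELECT c.name, p.name FROM departments p JOIN staff c ON c.dept_id = p.id

Result:
name  | name       
------+------------
Frank | Engineering
Frank | Finance    
Iris  | Engineering
Hank  | Finance    
Bob   | Engineering
Alice | Engineering
Alice | Finance    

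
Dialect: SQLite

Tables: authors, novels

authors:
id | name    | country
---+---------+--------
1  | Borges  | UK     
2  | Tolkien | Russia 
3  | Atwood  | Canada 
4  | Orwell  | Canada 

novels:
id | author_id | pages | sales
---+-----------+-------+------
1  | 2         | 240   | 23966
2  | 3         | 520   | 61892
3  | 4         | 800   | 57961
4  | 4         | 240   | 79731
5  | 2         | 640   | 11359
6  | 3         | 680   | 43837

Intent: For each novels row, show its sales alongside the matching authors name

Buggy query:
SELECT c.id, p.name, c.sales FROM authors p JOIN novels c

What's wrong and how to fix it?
Bug: JOIN with no ON clause produces a cartesian product; every novels row pairs with every authors row

Fix: Specify the join condition linking the foreign key to the parent id

Corrected query:
SELECT c.id, p.name, c.sales FROM authors p JOIN novels c ON c.author_id = p.id

Result:
id | name    | sales
---+---------+------
1  | Tolkien | 23966
2  | Atwood  | 61892
3  | Orwell  | 57961
4  | Orwell  | 79731
5  | Tolkien | 11359
6  | Atwood  | 43837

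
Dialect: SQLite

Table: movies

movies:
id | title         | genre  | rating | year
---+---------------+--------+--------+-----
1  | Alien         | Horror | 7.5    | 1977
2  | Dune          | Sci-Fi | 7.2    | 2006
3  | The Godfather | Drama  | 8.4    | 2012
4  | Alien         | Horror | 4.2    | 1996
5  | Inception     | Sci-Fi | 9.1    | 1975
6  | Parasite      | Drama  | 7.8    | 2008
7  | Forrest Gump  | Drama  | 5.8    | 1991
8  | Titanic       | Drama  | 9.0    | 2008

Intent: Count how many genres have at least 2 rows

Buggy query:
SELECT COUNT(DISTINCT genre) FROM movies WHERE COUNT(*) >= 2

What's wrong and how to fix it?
Bug: WHERE filters individual rows, not groups, so a group-level COUNT is invalid there

Fix: Group first with HAVING COUNT(*) >= 2, then COUNT the resulting groups

Corrected query:
SELECT COUNT(*) FROM (SELECT genre FROM movies GROUP BY genre HAVING COUNT(*) >= 2)

Result:
COUNT(*)
--------
3       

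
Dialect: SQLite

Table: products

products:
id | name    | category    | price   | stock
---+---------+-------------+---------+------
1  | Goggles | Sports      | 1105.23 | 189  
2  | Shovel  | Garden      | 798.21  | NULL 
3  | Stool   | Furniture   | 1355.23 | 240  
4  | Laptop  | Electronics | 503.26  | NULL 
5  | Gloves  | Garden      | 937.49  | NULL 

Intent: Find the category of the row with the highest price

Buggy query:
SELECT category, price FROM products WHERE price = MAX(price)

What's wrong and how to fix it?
Bug: MAX(price) is an aggregate and cannot be used directly in WHERE

Fix: Wrap MAX in a scalar subquery so WHERE compares against a single value

Corrected query:
SELECT category, price FROM products WHERE price = (SELECT MAX(price) FROM products)

Result:
category  | price  
----------+--------
Furniture | 1355.23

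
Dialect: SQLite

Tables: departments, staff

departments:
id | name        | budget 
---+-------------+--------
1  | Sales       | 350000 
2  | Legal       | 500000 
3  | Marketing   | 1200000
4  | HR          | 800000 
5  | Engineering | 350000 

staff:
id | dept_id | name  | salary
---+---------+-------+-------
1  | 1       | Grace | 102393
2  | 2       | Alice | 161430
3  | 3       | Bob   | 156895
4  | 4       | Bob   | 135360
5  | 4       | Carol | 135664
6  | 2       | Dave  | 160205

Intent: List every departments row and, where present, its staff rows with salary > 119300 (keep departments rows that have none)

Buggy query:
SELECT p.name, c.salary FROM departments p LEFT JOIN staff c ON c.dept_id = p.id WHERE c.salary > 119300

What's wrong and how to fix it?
Bug: Filtering c.salary in WHERE discards the NULL rows produced by LEFT JOIN, turning it into an inner join

Fix: Put 'c.salary > 119300' in the JOIN's ON clause instead of WHERE

Corrected query:
SELECT p.name, c.salary FROM departments p LEFT JOIN staff c ON c.dept_id = p.id AND c.salary > 119300

Result:
name        | salary
------------+-------
Sales       | NULL  
Legal       | 160205
Legal       | 161430
Marketing   | 156895
HR          | 135360
HR          | 135664
Engineering | NULL  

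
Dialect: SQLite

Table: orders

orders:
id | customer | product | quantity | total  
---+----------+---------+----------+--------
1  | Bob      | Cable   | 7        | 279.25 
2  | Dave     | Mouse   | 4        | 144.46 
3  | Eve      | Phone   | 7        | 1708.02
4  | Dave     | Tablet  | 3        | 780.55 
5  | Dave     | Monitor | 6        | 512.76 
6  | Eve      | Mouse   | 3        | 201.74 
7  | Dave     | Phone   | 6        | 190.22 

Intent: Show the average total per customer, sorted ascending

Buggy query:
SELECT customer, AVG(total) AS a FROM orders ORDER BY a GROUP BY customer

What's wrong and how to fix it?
Bug: GROUP BY must precede ORDER BY

Fix: Move ORDER BY to the end, after GROUP BY

Corrected query:
SELECT customer, AVG(total) AS a FROM orders GROUP BY customer ORDER BY a

Result:
customer | a       
---------+---------
Bob      | 279.25  
Dave     | 406.9975
Eve      | 954.88  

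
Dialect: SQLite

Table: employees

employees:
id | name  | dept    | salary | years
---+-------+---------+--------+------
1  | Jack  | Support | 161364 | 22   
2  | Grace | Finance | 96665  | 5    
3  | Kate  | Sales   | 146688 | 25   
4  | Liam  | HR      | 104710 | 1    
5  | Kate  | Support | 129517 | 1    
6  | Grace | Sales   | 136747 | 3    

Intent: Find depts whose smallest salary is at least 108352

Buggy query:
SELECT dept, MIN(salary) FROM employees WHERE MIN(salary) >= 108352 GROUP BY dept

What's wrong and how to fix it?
Bug: Aggregates like MIN are computed per group after WHERE runs

Fix: Replace WHERE with HAVING after the GROUP BY

Corrected query:
SELECT dept, MIN(salary) FROM employees GROUP BY dept HAVING MIN(salary) >= 108352

Result:
dept    | MIN(salary)
--------+------------
Sales   | 136747     
Support | 129517     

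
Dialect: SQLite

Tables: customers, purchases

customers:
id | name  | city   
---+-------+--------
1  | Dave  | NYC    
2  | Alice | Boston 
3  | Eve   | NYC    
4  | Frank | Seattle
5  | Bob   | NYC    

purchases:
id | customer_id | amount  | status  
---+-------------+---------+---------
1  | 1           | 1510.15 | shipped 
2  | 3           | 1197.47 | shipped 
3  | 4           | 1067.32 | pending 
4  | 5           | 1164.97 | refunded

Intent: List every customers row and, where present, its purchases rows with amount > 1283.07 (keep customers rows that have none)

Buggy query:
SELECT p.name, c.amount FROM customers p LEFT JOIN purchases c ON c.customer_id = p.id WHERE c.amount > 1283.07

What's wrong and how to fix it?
Bug: A WHERE condition on the right-hand table after LEFT JOIN drops unmatched parents

Fix: Put 'c.amount > 1283.07' in the JOIN's ON clause instead of WHERE

Corrected query:
SELECT p.name, c.amount FROM customers p LEFT JOIN purchases c ON c.customer_id = p.id AND c.amount > 1283.07

Result:
name  | amount 
------+--------
Dave  | 1510.15
Alice | NULL   
Eve   | NULL   
Frank | NULL   
Bob   | NULL   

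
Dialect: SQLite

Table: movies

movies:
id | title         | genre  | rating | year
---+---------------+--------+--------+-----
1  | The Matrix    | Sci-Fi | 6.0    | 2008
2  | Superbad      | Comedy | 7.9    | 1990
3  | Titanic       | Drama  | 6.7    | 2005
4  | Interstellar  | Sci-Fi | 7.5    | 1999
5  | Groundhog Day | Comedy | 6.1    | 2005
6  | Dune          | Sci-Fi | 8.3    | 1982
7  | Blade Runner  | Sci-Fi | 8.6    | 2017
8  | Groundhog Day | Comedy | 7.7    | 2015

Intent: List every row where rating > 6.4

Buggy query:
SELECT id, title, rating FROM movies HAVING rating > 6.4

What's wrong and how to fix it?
Bug: HAVING filters the output of aggregation, but this query has no GROUP BY and no aggregate functions, so SQLite rejects it (HAVING clause on a non-aggregate query); the condition here is per row

Fix: Use WHERE for row-level filtering

Corrected query:
SELECT id, title, rating FROM movies WHERE rating > 6.4

Result:
id | title         | rating
---+---------------+-------
2  | Superbad      | 7.9   
3  | Titanic       | 6.7   
4  | Interstellar  | 7.5   
6  | Dune          | 8.3   
7  | Blade Runner  | 8.6   
8  | Groundhog Day | 7.7   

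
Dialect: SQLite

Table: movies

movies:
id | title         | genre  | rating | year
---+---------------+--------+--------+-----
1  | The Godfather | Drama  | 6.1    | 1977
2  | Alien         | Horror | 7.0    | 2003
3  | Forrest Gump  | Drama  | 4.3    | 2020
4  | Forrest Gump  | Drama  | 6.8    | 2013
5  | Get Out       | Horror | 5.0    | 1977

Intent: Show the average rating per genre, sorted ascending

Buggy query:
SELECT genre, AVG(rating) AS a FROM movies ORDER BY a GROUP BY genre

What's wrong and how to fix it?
Bug: GROUP BY must precede ORDER BY

Fix: Reorder: SELECT … FROM … GROUP BY … ORDER BY …

Corrected query:
SELECT genre, AVG(rating) AS a FROM movies GROUP BY genre ORDER BY a

Result:
genre  | a       
-------+---------
Drama  | 5.733333
Horror | 6       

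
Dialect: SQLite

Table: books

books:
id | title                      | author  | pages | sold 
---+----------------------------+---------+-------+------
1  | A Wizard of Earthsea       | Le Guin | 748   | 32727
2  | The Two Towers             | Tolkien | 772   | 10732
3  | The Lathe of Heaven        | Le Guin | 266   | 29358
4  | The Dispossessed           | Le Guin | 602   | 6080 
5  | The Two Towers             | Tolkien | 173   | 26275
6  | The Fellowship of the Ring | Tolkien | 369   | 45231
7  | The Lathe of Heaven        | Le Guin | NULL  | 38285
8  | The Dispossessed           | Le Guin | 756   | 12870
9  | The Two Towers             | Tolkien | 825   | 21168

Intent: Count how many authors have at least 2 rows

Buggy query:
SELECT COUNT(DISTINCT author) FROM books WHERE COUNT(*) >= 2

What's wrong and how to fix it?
Bug: COUNT(*) cannot appear in WHERE; the per-group count doesn't exist yet

Fix: Use a subquery that GROUPs and filters with HAVING, then count its rows

Corrected query:
SELECT COUNT(*) FROM (SELECT author FROM books GROUP BY author HAVING COUNT(*) >= 2)

Result:
COUNT(*)
--------
2       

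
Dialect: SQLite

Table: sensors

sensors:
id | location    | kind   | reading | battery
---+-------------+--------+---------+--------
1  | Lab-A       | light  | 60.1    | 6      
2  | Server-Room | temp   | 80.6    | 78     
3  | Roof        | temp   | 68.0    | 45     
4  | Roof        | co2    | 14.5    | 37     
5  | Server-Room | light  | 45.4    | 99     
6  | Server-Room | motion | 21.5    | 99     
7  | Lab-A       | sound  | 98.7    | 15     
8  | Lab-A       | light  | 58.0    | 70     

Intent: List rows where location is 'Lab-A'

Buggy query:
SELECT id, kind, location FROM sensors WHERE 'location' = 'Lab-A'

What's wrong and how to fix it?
Bug: Single quotes denote string literals in SQL; the column name is being compared as a constant string

Fix: Reference the column as location without single quotes

Corrected query:
SELECT id, kind, location FROM sensors WHERE location = 'Lab-A'

Result:
id | kind  | location
---+-------+---------
1  | light | Lab-A   
7  | sound | Lab-A   
8  | light | Lab-A   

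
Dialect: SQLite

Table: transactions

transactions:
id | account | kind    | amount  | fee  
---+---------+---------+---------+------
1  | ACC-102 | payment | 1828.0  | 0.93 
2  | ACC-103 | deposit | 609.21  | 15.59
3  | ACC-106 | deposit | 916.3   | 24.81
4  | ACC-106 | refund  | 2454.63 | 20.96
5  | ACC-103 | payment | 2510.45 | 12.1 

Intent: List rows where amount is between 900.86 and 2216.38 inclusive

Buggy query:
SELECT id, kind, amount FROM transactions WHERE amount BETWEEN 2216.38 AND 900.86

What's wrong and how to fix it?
Bug: The bounds are reversed; BETWEEN a AND b requires a <= b to match anything

Fix: Write BETWEEN 900.86 AND 2216.38

Corrected query:
SELECT id, kind, amount FROM transactions WHERE amount BETWEEN 900.86 AND 2216.38

Result:
id | kind    | amount
---+---------+-------
1  | payment | 1828  
3  | deposit | 916.3 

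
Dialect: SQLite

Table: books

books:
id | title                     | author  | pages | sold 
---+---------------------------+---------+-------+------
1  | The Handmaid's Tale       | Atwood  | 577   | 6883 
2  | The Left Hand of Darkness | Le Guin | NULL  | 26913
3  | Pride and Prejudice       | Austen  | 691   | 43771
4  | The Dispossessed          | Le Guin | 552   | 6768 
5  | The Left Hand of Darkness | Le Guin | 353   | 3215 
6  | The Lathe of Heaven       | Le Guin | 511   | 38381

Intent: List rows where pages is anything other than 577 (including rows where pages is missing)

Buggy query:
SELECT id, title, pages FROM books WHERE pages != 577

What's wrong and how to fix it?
Bug: Inequality against NULL is unknown, not true; rows with NULL are dropped

Fix: Add an explicit OR pages IS NULL to include the missing-value rows

Corrected query:
SELECT id, title, pages FROM books WHERE pages != 577 OR pages IS NULL

Result:
id | title                     | pages
---+---------------------------+------
2  | The Left Hand of Darkness | NULL 
3  | Pride and Prejudice       | 691  
4  | The Dispossessed          | 552  
5  | The Left Hand of Darkness | 353  
6  | The Lathe of Heaven       | 511  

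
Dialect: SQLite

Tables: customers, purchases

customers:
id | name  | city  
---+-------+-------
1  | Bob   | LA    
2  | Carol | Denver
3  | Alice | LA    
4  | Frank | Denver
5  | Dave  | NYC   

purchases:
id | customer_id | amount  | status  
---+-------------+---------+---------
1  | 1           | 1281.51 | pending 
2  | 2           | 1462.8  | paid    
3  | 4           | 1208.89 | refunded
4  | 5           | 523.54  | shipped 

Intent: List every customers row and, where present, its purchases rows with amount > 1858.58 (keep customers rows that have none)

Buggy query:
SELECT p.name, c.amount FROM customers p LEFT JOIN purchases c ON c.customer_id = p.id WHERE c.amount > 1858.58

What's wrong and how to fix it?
Bug: Filtering c.amount in WHERE discards the NULL rows produced by LEFT JOIN, turning it into an inner join

Fix: Put 'c.amount > 1858.58' in the JOIN's ON clause instead of WHERE

Corrected query:
SELECT p.name, c.amount FROM customers p LEFT JOIN purchases c ON c.customer_id = p.id AND c.amount > 1858.58

Result:
name  | amount
------+-------
Bob   | NULL  
Carol | NULL  
Alice | NULL  
Frank | NULL  
Dave  | NULL  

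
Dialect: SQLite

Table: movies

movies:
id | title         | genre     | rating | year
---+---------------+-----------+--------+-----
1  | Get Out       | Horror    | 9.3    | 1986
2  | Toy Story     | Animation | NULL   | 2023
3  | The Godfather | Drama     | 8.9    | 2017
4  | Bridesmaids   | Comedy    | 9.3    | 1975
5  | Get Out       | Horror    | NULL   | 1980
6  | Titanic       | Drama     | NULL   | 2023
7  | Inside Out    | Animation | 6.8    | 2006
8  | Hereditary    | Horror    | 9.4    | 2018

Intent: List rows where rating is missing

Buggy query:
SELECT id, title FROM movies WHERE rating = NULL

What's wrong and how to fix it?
Bug: '= NULL' is always unknown in SQL three-valued logic, so no rows match

Fix: Replace '= NULL' with 'IS NULL'

Corrected query:
SELECT id, title FROM movies WHERE rating IS NULL

Result:
id | title    
---+----------
2  | Toy Story
5  | Get Out  
6  | Titanic  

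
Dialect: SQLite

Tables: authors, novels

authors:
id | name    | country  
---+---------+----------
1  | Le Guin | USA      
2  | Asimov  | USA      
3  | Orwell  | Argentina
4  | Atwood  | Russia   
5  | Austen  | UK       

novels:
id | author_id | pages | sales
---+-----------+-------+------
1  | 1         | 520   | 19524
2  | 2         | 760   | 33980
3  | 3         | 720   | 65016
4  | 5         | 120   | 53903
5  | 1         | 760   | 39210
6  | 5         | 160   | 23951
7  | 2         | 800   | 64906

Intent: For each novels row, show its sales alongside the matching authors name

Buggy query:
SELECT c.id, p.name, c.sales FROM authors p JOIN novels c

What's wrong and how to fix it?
Bug: JOIN with no ON clause produces a cartesian product; every novels row pairs with every authors row

Fix: Add ON c.author_id = p.id to the JOIN

Corrected query:
SELECT c.id, p.name, c.sales FROM authors p JOIN novels c ON c.author_id = p.id

Result:
id | name    | sales
---+---------+------
1  | Le Guin | 19524
2  | Asimov  | 33980
3  | Orwell  | 65016
4  | Austen  | 53903
5  | Le Guin | 39210
6  | Austen  | 23951
7  | Asimov  | 64906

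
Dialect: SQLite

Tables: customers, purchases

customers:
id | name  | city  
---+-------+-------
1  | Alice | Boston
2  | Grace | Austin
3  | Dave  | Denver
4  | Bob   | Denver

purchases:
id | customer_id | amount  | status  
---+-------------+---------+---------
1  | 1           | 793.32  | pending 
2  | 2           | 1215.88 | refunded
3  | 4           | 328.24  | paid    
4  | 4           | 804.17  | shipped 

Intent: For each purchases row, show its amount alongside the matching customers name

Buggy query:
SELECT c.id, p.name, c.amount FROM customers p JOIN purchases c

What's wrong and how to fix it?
Bug: JOIN with no ON clause produces a cartesian product; every purchases row pairs with every customers row

Fix: Specify the join condition linking the foreign key to the parent id

Corrected query:
SELECT c.id, p.name, c.amount FROM customers p JOIN purchases c ON c.customer_id = p.id

Result:
id | name  | amount 
---+-------+--------
1  | Alice | 793.32 
2  | Grace | 1215.88
3  | Bob   | 328.24 
4  | Bob   | 804.17 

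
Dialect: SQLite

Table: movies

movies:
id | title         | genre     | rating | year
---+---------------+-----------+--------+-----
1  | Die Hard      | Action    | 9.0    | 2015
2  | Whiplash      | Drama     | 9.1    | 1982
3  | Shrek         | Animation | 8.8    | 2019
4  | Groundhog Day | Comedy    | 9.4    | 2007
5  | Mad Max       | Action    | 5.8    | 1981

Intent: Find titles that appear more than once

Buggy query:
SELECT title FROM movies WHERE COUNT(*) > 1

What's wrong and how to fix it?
Bug: COUNT(*) is an aggregate and cannot be used in WHERE

Fix: GROUP BY title, then filter groups with HAVING COUNT(*) > 1

Corrected query:
SELECT title FROM movies GROUP BY title HAVING COUNT(*) > 1

Result:
(no rows)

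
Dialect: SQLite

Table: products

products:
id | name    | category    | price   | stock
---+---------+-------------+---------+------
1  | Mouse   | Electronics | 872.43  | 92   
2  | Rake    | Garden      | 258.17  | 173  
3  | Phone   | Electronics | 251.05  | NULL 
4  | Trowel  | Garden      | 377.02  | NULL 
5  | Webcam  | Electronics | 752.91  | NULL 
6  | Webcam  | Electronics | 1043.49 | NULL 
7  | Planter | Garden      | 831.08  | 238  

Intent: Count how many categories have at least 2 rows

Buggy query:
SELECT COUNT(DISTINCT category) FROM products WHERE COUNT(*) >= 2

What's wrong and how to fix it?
Bug: WHERE filters individual rows, not groups, so a group-level COUNT is invalid there

Fix: Use a subquery that GROUPs and filters with HAVING, then count its rows

Corrected query:
SELECT COUNT(*) FROM (SELECT category FROM products GROUP BY category HAVING COUNT(*) >= 2)

Result:
COUNT(*)
--------
2       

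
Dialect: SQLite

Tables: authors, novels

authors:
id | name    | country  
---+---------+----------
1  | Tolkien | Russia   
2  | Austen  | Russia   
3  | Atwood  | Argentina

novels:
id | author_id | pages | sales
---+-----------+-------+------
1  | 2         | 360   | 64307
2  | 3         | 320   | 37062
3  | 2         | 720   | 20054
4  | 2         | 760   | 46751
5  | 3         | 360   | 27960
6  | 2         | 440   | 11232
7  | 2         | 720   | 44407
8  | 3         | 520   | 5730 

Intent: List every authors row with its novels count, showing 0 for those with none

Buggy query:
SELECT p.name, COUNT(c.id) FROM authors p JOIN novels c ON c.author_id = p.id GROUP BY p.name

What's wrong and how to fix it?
Bug: An inner join excludes parents with zero children

Fix: Use LEFT JOIN so parents without children still appear (COUNT(c.id) gives 0)

Corrected query:
SELECT p.name, COUNT(c.id) FROM authors p LEFT JOIN novels c ON c.author_id = p.id GROUP BY p.name

Result:
name    | COUNT(c.id)
--------+------------
Atwood  | 3          
Austen  | 5          
Tolkien | 0          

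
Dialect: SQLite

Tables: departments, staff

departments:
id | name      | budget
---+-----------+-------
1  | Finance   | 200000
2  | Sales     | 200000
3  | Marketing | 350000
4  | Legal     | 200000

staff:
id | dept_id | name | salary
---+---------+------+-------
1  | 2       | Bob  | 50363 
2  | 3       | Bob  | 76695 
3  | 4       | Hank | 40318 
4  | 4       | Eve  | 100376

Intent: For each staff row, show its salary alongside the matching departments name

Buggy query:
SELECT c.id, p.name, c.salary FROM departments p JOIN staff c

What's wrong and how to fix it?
Bug: Missing join condition: each staff row is matched to all departments rows instead of just its own

Fix: Specify the join condition linking the foreign key to the parent id

Corrected query:
SELECT c.id, p.name, c.salary FROM departments p JOIN staff c ON c.dept_id = p.id

Result:
id | name      | salary
---+-----------+-------
1  | Sales     | 50363 
2  | Marketing | 76695 
3  | Legal     | 40318 
4  | Legal     | 100376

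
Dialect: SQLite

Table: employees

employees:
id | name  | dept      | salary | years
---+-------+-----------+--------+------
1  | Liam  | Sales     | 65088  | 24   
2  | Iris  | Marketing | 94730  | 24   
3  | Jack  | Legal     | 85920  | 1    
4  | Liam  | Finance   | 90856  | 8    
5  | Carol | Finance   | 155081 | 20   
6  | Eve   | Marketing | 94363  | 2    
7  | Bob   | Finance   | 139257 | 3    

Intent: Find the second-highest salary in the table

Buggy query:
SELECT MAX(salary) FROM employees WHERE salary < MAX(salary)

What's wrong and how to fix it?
Bug: The inner MAX is an aggregate inside WHERE, which is not allowed

Fix: Compute the overall MAX in a subquery, then take MAX of rows below it

Corrected query:
SELECT MAX(salary) FROM employees WHERE salary < (SELECT MAX(salary) FROM employees)

Result:
MAX(salary)
-----------
139257     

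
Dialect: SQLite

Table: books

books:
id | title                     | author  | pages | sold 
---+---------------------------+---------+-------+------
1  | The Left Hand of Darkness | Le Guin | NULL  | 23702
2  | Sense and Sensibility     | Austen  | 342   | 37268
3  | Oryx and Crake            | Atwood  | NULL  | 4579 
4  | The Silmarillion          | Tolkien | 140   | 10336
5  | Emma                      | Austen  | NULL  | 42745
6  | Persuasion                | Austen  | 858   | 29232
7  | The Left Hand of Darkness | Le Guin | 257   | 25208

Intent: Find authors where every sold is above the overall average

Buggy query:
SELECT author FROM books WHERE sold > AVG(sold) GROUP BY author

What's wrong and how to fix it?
Bug: AVG() is an aggregate; it can't sit directly in WHERE

Fix: Compute the overall average in a scalar subquery and compare each group's MIN against it in HAVING

Corrected query:
SELECT author FROM books GROUP BY author HAVING MIN(sold) > (SELECT AVG(sold) FROM books)

Result:
author
------
Austen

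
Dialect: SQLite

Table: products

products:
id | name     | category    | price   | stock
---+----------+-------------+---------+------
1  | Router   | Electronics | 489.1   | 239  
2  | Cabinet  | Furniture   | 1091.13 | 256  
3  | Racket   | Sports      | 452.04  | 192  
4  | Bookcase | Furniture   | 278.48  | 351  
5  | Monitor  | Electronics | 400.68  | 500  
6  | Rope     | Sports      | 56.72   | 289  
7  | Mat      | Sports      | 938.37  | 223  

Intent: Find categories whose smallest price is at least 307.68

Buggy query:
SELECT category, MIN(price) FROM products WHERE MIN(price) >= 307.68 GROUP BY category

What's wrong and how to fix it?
Bug: MIN() in WHERE is a misuse of aggregate

Fix: Replace WHERE with HAVING after the GROUP BY

Corrected query:
SELECT category, MIN(price) FROM products GROUP BY category HAVING MIN(price) >= 307.68

Result:
category    | MIN(price)
------------+-----------
Electronics | 400.68    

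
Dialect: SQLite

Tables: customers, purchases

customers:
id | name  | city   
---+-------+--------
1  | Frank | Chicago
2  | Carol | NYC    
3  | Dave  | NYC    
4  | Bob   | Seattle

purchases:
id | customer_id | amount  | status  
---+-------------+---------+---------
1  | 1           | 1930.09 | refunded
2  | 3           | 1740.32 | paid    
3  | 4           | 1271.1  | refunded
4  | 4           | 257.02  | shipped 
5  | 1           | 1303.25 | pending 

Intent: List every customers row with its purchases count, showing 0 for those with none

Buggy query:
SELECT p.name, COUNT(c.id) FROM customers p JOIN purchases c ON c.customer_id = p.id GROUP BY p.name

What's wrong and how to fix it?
Bug: An inner join excludes parents with zero children

Fix: Switch to LEFT JOIN to retain unmatched parent rows

Corrected query:
SELECT p.name, COUNT(c.id) FROM customers p LEFT JOIN purchases c ON c.customer_id = p.id GROUP BY p.name

Result:
name  | COUNT(c.id)
------+------------
Bob   | 2          
Carol | 0          
Dave  | 1          
Frank | 2          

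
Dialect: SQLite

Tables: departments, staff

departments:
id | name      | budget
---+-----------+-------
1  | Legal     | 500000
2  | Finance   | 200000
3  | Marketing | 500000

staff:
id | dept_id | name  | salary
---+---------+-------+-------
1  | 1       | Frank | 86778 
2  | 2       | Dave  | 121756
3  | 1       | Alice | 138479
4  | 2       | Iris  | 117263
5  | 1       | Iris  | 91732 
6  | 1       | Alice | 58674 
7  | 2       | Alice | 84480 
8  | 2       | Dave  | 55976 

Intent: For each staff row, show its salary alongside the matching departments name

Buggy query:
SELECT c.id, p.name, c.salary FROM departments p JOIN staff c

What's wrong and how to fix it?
Bug: JOIN with no ON clause produces a cartesian product; every staff row pairs with every departments row

Fix: Specify the join condition linking the foreign key to the parent id

Corrected query:
SELECT c.id, p.name, c.salary FROM departments p JOIN staff c ON c.dept_id = p.id

Result:
id | name    | salary
---+---------+-------
1  | Legal   | 86778 
2  | Finance | 121756
3  | Legal   | 138479
4  | Finance | 117263
5  | Legal   | 91732 
6  | Legal   | 58674 
7  | Finance | 84480 
8  | Finance | 55976 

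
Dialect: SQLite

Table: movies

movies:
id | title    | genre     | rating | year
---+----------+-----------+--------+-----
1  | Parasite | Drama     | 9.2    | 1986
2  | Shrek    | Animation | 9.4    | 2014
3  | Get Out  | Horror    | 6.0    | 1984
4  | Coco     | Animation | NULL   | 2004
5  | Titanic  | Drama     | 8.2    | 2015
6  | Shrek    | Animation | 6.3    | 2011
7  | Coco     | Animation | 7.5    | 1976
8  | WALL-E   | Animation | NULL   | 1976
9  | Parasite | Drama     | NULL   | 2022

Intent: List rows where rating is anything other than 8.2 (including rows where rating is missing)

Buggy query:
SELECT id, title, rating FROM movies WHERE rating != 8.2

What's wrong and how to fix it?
Bug: Inequality against NULL is unknown, not true; rows with NULL are dropped

Fix: Handle NULL separately with IS NULL alongside the inequality

Corrected query:
SELECT id, title, rating FROM movies WHERE rating != 8.2 OR rating IS NULL

Result:
id | title    | rating
---+----------+-------
1  | Parasite | 9.2   
2  | Shrek    | 9.4   
3  | Get Out  | 6     
4  | Coco     | NULL  
6  | Shrek    | 6.3   
7  | Coco     | 7.5   
8  | WALL-E   | NULL  
9  | Parasite | NULL  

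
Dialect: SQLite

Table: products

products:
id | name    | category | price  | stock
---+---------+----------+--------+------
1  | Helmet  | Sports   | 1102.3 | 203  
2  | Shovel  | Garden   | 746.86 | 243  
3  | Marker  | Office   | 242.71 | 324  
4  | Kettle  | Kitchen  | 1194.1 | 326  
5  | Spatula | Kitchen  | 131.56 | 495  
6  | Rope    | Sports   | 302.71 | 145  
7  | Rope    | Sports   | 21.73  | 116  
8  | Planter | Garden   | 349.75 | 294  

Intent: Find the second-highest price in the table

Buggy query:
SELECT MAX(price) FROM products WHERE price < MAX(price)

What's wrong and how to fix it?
Bug: MAX(price) on the right of the comparison is an aggregate-in-WHERE error

Fix: Compute the overall MAX in a subquery, then take MAX of rows below it

Corrected query:
SELECT MAX(price) FROM products WHERE price < (SELECT MAX(price) FROM products)

Result:
MAX(price)
----------
1102.3    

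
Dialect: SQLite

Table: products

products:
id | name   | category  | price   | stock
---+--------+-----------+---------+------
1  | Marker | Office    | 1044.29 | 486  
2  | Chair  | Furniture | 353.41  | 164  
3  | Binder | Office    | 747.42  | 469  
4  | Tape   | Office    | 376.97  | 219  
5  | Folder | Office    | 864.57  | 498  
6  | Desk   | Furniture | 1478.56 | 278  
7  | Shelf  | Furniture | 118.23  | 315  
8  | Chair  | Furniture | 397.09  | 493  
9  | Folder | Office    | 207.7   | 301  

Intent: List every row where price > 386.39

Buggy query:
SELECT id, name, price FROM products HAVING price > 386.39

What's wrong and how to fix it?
Bug: This is a non-aggregate query (no GROUP BY, no aggregates), so in SQLite the HAVING clause is invalid here; a row-level condition belongs in WHERE

Fix: Use WHERE for row-level filtering

Corrected query:
SELECT id, name, price FROM products WHERE price > 386.39

Result:
id | name   | price  
---+--------+--------
1  | Marker | 1044.29
3  | Binder | 747.42 
5  | Folder | 864.57 
6  | Desk   | 1478.56
8  | Chair  | 397.09 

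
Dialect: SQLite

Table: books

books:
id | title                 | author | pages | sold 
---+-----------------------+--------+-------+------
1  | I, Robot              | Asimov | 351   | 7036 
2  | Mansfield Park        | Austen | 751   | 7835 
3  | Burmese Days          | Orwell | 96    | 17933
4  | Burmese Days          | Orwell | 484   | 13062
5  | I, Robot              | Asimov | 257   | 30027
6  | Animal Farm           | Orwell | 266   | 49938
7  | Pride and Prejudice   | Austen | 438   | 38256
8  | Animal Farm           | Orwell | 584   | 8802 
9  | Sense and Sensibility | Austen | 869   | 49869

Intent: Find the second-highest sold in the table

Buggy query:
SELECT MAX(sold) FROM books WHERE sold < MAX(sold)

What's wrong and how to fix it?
Bug: The inner MAX is an aggregate inside WHERE, which is not allowed

Fix: Compute the overall MAX in a subquery, then take MAX of rows below it

Corrected query:
SELECT MAX(sold) FROM books WHERE sold < (SELECT MAX(sold) FROM books)

Result:
MAX(sold)
---------
49869    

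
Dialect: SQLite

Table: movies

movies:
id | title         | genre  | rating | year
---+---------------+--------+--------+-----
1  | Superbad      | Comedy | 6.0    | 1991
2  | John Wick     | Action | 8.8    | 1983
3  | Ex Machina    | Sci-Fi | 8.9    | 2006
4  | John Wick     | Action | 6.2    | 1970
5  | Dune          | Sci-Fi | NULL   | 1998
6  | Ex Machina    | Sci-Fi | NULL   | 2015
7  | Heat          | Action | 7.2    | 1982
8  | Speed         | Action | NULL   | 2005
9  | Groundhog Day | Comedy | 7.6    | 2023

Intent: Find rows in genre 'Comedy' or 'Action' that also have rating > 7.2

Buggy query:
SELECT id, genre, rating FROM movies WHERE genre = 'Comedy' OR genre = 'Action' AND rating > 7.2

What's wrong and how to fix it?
Bug: Without parentheses, AND is evaluated before OR, so the rating filter only applies to the 'Action' branch

Fix: Add parentheses around the OR so the AND applies to both alternatives

Corrected query:
SELECT id, genre, rating FROM movies WHERE (genre = 'Comedy' OR genre = 'Action') AND rating > 7.2

Result:
id | genre  | rating
---+--------+-------
2  | Action | 8.8   
9  | Comedy | 7.6   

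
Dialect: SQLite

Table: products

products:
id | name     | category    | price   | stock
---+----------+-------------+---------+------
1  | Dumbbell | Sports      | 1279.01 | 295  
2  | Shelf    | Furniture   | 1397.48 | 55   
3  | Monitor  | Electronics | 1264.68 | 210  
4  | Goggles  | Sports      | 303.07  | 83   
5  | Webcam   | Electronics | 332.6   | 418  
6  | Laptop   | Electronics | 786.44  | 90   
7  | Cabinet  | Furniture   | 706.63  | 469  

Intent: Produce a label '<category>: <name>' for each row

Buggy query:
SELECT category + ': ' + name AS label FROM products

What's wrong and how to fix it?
Bug: '+' is numeric addition; on text columns SQLite converts them to 0 instead of concatenating

Fix: Replace + with || to concatenate text

Corrected query:
SELECT category || ': ' || name AS label FROM products

Result:
label               
--------------------
Sports: Dumbbell    
Furniture: Shelf    
Electronics: Monitor
Sports: Goggles     
Electronics: Webcam 
Electronics: Laptop 
Furniture: Cabinet  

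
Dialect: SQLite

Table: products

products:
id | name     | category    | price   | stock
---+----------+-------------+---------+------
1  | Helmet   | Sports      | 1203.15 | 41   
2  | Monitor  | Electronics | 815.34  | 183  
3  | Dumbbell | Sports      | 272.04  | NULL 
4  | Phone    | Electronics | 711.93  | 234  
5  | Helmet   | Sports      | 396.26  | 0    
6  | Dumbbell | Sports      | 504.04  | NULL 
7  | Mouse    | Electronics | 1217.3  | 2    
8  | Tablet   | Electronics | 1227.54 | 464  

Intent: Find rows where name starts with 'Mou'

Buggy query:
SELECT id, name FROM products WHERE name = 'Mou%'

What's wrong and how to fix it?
Bug: Wildcards only work with LIKE; '=' treats '%' as a literal character

Fix: Use LIKE for wildcard pattern matching

Corrected query:
SELECT id, name FROM products WHERE name LIKE 'Mou%'

Result:
id | name 
---+------
7  | Mouse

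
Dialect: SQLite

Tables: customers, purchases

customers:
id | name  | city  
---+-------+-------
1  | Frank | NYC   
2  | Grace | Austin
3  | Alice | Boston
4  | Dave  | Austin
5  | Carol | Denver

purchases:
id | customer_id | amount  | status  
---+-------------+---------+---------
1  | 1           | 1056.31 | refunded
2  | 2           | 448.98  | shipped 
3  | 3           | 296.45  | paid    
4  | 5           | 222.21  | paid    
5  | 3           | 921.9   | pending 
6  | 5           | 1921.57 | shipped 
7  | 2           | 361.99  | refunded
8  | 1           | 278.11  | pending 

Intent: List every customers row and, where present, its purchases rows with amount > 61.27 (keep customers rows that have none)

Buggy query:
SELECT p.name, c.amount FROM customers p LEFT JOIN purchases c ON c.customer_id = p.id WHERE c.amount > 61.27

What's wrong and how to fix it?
Bug: A WHERE condition on the right-hand table after LEFT JOIN drops unmatched parents

Fix: Put 'c.amount > 61.27' in the JOIN's ON clause instead of WHERE

Corrected query:
SELECT p.name, c.amount FROM customers p LEFT JOIN purchases c ON c.customer_id = p.id AND c.amount > 61.27

Result:
name  | amount 
------+--------
Frank | 278.11 
Frank | 1056.31
Grace | 361.99 
Grace | 448.98 
Alice | 296.45 
Alice | 921.9  
Dave  | NULL   
Carol | 222.21 
Carol | 1921.57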